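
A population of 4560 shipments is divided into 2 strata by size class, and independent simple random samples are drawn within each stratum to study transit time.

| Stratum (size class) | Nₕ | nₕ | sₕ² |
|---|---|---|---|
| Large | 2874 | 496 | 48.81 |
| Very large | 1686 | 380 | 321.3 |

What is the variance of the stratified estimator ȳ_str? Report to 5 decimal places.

Var(ȳ_str) = Σₕ Wₕ²(1 − fₕ)sₕ²/nₕ with Wₕ = Nₕ/N, N = 4560.
Large: Wₕ = 0.63026316; term = 0.63026316²·(1 − 0.17258177)·48.81/496 = 0.032344174.
Very large: Wₕ = 0.36973684; term = 0.36973684²·(1 − 0.22538553)·321.3/380 = 0.089536104.
Sum = 0.12188028.

0.12188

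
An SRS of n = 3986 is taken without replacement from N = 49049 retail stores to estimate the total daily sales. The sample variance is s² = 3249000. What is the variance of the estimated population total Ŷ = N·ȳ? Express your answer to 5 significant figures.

Var(Ŷ) = N²·Var(ȳ) = N²·(1 − n/N)·s²/n.
f = 3986/49049 = 0.08126567; Var(ȳ) = 0.91873433·3249000/3986 = 748.86298.
Var(Ŷ) = 49049² · 748.86298 = 1.8016179 × 10^12.

1.8016 × 10^12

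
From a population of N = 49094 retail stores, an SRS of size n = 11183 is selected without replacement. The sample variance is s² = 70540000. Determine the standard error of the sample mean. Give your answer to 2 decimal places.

69.79

Under SRS without replacement, Var(ȳ) = (1 − f)·s²/n with f = n/N = 11183/49094 = 0.22778751.
Var(ȳ) = (1 − 0.22778751)·70540000/11183 = 0.77221249·6307.7886 = 4870.9531.
SE(ȳ) = √(4870.9531) = 69.79.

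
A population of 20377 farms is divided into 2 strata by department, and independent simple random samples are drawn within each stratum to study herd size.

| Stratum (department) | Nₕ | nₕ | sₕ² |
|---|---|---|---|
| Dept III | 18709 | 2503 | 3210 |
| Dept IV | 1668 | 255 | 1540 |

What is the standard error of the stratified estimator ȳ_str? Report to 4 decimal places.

0.9853

Var(ȳ_str) = Σₕ Wₕ²(1 − fₕ)sₕ²/nₕ with Wₕ = Nₕ/N, N = 20377.
Dept III: Wₕ = 0.91814300; term = 0.91814300²·(1 − 0.13378588)·3210/2503 = 0.93646188.
Dept IV: Wₕ = 0.08185700; term = 0.08185700²·(1 − 0.15287770)·1540/255 = 0.034279798.
Sum = 0.97074168.
SE = √(0.97074168) = 0.9853.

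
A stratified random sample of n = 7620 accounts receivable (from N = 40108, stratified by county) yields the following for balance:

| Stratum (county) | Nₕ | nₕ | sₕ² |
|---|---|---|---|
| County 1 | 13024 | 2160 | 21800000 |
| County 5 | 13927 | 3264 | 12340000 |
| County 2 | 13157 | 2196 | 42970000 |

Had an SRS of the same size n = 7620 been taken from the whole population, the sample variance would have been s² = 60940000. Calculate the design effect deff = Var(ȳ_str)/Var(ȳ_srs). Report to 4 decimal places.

0.4617

Var(ȳ_str) = Σ Wₕ²(1−fₕ)sₕ²/nₕ with Wₕ = Nₕ/40108:
  County 1: (13024/40108)²·(1−2160/13024)·21800000/2160 = 887.71769
  County 5: (13927/40108)²·(1−3264/13927)·12340000/3264 = 349.0117
  County 2: (13157/40108)²·(1−2196/13157)·42970000/2196 = 1754.1958
  → Var(ȳ_str) = 2990.9252.
Var(ȳ_srs) = (1 − 7620/40108)·60940000/7620 = 6477.9777.
deff = 2990.9252 / 6477.9777 = 0.4617.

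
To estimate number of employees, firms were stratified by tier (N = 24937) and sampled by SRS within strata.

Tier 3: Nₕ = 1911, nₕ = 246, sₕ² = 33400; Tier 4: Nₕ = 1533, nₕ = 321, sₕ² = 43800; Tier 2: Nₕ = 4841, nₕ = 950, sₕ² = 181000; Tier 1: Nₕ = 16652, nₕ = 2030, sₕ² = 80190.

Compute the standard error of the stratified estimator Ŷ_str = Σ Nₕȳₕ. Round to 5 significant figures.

117870

Var(Ŷ_str) = Σₕ Nₕ²(1 − fₕ)sₕ²/nₕ.
Tier 3: 1911²·(1 − 246/1911)·33400/246 = 4.3200252 × 10^8.
Tier 4: 1533²·(1 − 321/1533)·43800/321 = 2.5352095 × 10^8.
Tier 2: 4841²·(1 − 950/4841)·181000/950 = 3.5888167 × 10^9.
Tier 1: 16652²·(1 − 2030/16652)·80190/2030 = 9.6182787 × 10^9.
Sum = 1.3892619 × 10^10.
SE = √(1.3892619 × 10^10) = 117870.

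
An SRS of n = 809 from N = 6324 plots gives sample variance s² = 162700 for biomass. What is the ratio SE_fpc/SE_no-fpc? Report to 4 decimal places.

f = n/N = 809/6324 = 0.12792536.
SE_no-fpc = √(s²/n) = 14.181413; SE_fpc = √((1−f)s²/n) = 13.243304.
Ratio = √(1−f) = 0.93384936.

0.9338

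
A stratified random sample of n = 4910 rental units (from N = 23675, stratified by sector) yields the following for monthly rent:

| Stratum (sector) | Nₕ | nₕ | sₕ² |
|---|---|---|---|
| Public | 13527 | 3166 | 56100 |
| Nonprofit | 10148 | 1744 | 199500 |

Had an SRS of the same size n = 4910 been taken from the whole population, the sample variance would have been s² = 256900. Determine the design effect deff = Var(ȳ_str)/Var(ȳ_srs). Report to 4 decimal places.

0.5265

Var(ȳ_str) = Σ Wₕ²(1−fₕ)sₕ²/nₕ with Wₕ = Nₕ/23675:
  Public: (13527/23675)²·(1−3166/13527)·56100/3166 = 4.4307285
  Nonprofit: (10148/23675)²·(1−1744/10148)·199500/1744 = 17.405357
  → Var(ȳ_str) = 21.836086.
Var(ȳ_srs) = (1 − 4910/23675)·256900/4910 = 41.470683.
deff = 21.836086 / 41.470683 = 0.5265.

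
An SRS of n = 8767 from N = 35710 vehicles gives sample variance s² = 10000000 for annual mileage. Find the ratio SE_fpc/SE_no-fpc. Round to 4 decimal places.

0.8686

f = n/N = 8767/35710 = 0.24550546.
SE_no-fpc = √(s²/n) = 33.773378; SE_fpc = √((1−f)s²/n) = 29.336111.
Ratio = √(1−f) = 0.86861645.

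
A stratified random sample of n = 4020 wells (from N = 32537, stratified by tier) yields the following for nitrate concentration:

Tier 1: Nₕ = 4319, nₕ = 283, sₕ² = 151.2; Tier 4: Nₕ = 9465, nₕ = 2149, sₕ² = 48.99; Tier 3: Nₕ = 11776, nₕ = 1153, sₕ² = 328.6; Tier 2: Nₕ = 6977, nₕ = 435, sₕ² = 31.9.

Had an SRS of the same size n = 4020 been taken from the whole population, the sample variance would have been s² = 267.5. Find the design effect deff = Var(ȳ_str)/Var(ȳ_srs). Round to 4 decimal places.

Var(ȳ_str) = Σ Wₕ²(1−fₕ)sₕ²/nₕ with Wₕ = Nₕ/32537:
  Tier 1: (4319/32537)²·(1−283/4319)·151.2/283 = 0.0087972048
  Tier 4: (9465/32537)²·(1−2149/9465)·48.99/2149 = 0.0014911122
  Tier 3: (11776/32537)²·(1−1153/11776)·328.6/1153 = 0.033676598
  Tier 2: (6977/32537)²·(1−435/6977)·31.9/435 = 0.0031617365
  → Var(ȳ_str) = 0.047126652.
Var(ȳ_srs) = (1 − 4020/32537)·267.5/4020 = 0.058320879.
deff = 0.047126652 / 0.058320879 = 0.8081.

0.8081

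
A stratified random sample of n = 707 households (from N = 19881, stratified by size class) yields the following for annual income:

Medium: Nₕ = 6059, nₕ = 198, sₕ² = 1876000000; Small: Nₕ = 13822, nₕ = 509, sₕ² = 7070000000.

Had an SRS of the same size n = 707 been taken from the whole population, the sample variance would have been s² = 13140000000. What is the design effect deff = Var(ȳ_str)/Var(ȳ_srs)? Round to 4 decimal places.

0.4083

Var(ȳ_str) = Σ Wₕ²(1−fₕ)sₕ²/nₕ with Wₕ = Nₕ/19881:
  Medium: (6059/19881)²·(1−198/6059)·1876000000/198 = 851263.22
  Small: (13822/19881)²·(1−509/13822)·7070000000/509 = 6.4665405 × 10^6
  → Var(ȳ_str) = 7.3178037 × 10^6.
Var(ȳ_srs) = (1 − 707/19881)·13140000000/707 = 1.792464 × 10^7.
deff = (7.3178037 × 10^6) / (1.792464 × 10^7) = 0.4083.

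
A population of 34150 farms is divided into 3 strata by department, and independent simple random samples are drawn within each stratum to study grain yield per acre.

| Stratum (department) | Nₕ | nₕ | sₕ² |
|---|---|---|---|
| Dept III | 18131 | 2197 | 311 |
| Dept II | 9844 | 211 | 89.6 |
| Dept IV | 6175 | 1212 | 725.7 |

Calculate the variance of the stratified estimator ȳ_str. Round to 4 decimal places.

0.0853

Var(ȳ_str) = Σₕ Wₕ²(1 − fₕ)sₕ²/nₕ with Wₕ = Nₕ/N, N = 34150.
Dept III: Wₕ = 0.53092240; term = 0.53092240²·(1 − 0.12117368)·311/2197 = 0.035066748.
Dept II: Wₕ = 0.28825769; term = 0.28825769²·(1 − 0.02143438)·89.6/211 = 0.034528468.
Dept IV: Wₕ = 0.18081991; term = 0.18081991²·(1 − 0.19627530)·725.7/1212 = 0.01573455.
Sum = 0.085329766.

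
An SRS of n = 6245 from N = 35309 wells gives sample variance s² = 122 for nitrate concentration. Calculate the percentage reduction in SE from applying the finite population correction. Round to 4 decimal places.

f = n/N = 6245/35309 = 0.17686709.
SE_no-fpc = √(s²/n) = 0.13976991; SE_fpc = √((1−f)s²/n) = 0.12680859.
Ratio = √(1−f) = 0.90726673. Reduction = 100·(1 − 0.90726673) = 9.2733%.

9.2733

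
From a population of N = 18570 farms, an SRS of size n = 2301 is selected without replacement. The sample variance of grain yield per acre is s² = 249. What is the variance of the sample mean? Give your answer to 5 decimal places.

Under SRS without replacement, Var(ȳ) = (1 − f)·s²/n with f = n/N = 2301/18570 = 0.12390953.
Var(ȳ) = (1 − 0.12390953)·249/2301 = 0.87609047·0.10821382 = 0.094805096.

0.09481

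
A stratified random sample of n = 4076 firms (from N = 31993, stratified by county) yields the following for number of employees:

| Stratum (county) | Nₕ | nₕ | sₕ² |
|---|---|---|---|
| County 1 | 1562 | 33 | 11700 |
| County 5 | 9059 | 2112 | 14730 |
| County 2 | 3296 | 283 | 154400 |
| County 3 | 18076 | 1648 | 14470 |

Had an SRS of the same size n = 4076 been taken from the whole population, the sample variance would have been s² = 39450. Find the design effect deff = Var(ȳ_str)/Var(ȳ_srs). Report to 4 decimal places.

Var(ȳ_str) = Σ Wₕ²(1−fₕ)sₕ²/nₕ with Wₕ = Nₕ/31993:
  County 1: (1562/31993)²·(1−33/1562)·11700/33 = 0.82727615
  County 5: (9059/31993)²·(1−2112/9059)·14730/2112 = 0.42882141
  County 2: (3296/31993)²·(1−283/3296)·154400/283 = 5.2934311
  County 3: (18076/31993)²·(1−1648/18076)·14470/1648 = 2.5473488
  → Var(ȳ_str) = 9.0968775.
Var(ȳ_srs) = (1 − 4076/31993)·39450/4076 = 8.4455242.
deff = 9.0968775 / 8.4455242 = 1.0771.

1.0771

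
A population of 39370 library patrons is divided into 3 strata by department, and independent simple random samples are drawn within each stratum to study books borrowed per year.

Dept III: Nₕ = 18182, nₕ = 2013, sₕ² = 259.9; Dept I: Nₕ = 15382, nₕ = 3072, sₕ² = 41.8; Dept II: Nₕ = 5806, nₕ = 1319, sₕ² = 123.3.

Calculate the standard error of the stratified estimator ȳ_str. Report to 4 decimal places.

0.1665

Var(ȳ_str) = Σₕ Wₕ²(1 − fₕ)sₕ²/nₕ with Wₕ = Nₕ/N, N = 39370.
Dept III: Wₕ = 0.46182372; term = 0.46182372²·(1 − 0.11071389)·259.9/2013 = 0.024488179.
Dept I: Wₕ = 0.39070358; term = 0.39070358²·(1 − 0.19971395)·41.8/3072 = 0.0016622453.
Dept II: Wₕ = 0.14747269; term = 0.14747269²·(1 − 0.22717878)·123.3/1319 = 0.0015711605.
Sum = 0.027721585.
SE = √(0.027721585) = 0.1665.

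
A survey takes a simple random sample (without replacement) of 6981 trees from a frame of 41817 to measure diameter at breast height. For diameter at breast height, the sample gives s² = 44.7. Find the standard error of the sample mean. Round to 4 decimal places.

Under SRS without replacement, Var(ȳ) = (1 − f)·s²/n with f = n/N = 6981/41817 = 0.16694167.
Var(ȳ) = (1 − 0.16694167)·44.7/6981 = 0.83305833·0.0064030941 = 0.0053341509.
SE(ȳ) = √(0.0053341509) = 0.0730.

0.0730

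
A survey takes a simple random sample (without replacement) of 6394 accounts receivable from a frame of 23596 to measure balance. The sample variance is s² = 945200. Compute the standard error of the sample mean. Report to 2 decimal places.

10.38

Under SRS without replacement, Var(ȳ) = (1 − f)·s²/n with f = n/N = 6394/23596 = 0.27097813.
Var(ȳ) = (1 − 0.27097813)·945200/6394 = 0.72902187·147.82609 = 107.76845.
SE(ȳ) = √(107.76845) = 10.38.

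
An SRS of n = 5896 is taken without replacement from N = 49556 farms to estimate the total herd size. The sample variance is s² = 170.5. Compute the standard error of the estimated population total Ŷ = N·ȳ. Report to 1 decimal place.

Var(Ŷ) = N²·Var(ȳ) = N²·(1 − n/N)·s²/n.
f = 5896/49556 = 0.11897651; Var(ȳ) = 0.88102349·170.5/5896 = 0.025477358.
Var(Ŷ) = 49556² · 0.025477358 = 6.2567223 × 10^7.
SE(Ŷ) = √(6.2567223 × 10^7) = 7909.9.

7909.9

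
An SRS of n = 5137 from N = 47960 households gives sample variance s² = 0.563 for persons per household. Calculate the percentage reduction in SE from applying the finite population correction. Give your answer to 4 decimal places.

f = n/N = 5137/47960 = 0.10711009.
SE_no-fpc = √(s²/n) = 0.010468861; SE_fpc = √((1−f)s²/n) = 0.0098923249.
Ratio = √(1−f) = 0.94492852. Reduction = 100·(1 − 0.94492852) = 5.5071%.

5.5071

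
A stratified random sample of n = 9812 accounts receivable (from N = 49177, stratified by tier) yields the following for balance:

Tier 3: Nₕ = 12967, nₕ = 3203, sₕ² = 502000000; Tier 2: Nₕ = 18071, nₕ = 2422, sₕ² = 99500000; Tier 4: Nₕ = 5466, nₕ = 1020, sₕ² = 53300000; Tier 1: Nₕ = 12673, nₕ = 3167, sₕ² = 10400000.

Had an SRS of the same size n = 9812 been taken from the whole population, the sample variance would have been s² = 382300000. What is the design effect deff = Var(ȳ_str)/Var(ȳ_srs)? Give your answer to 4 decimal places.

Var(ȳ_str) = Σ Wₕ²(1−fₕ)sₕ²/nₕ with Wₕ = Nₕ/49177:
  Tier 3: (12967/49177)²·(1−3203/12967)·502000000/3203 = 8205.2156
  Tier 2: (18071/49177)²·(1−2422/18071)·99500000/2422 = 4803.8966
  Tier 4: (5466/49177)²·(1−1020/5466)·53300000/1020 = 525.10005
  Tier 1: (12673/49177)²·(1−3167/12673)·10400000/3167 = 163.58311
  → Var(ȳ_str) = 13697.795.
Var(ȳ_srs) = (1 − 9812/49177)·382300000/9812 = 31188.536.
deff = 13697.795 / 31188.536 = 0.4392.

0.4392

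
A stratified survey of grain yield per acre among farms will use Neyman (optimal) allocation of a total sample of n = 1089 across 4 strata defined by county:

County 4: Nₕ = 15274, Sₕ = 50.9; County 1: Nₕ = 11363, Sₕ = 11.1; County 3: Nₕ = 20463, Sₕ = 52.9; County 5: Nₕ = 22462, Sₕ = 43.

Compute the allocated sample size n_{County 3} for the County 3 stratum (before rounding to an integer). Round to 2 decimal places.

399.34

Neyman allocation: nₕ = n·NₕSₕ / Σⱼ NⱼSⱼ.
Σ NⱼSⱼ = 15274·50.9 + 11363·11.1 + 20463·52.9 + 22462·43 = 2.9519346 × 10^6.
n_{County 3} = 1089·20463·52.9 / (2.9519346 × 10^6) = 399.34.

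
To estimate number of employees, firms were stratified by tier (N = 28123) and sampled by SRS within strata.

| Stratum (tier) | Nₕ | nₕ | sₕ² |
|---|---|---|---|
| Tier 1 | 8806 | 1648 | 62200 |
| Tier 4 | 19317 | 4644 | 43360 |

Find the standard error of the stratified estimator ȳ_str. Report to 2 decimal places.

Var(ȳ_str) = Σₕ Wₕ²(1 − fₕ)sₕ²/nₕ with Wₕ = Nₕ/N, N = 28123.
Tier 1: Wₕ = 0.31312449; term = 0.31312449²·(1 − 0.18714513)·62200/1648 = 3.0080168.
Tier 4: Wₕ = 0.68687551; term = 0.68687551²·(1 − 0.24041000)·43360/4644 = 3.3460495.
Sum = 6.3540663.
SE = √(6.3540663) = 2.52.

2.52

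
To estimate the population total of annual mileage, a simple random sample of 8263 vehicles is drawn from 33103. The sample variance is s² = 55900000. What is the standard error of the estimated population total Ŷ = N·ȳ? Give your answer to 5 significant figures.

2.3586 × 10^6

Var(Ŷ) = N²·Var(ȳ) = N²·(1 − n/N)·s²/n.
f = 8263/33103 = 0.24961484; Var(ȳ) = 0.75038516·55900000/8263 = 5076.4287.
Var(Ŷ) = 33103² · 5076.4287 = 5.5627943 × 10^12.
SE(Ŷ) = √(5.5627943 × 10^12) = 2.3586 × 10^6.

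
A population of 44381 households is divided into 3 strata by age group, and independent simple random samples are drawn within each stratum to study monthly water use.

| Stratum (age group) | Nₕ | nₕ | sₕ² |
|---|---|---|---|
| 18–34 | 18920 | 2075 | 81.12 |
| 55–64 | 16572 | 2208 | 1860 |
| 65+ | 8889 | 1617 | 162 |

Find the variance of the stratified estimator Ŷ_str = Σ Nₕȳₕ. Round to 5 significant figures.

Var(Ŷ_str) = Σₕ Nₕ²(1 − fₕ)sₕ²/nₕ.
18–34: 18920²·(1 − 2075/18920)·81.12/2075 = 1.2459539 × 10^7.
55–64: 16572²·(1 − 2208/16572)·1860/2208 = 2.00523 × 10^8.
65+: 8889²·(1 − 1617/8889)·162/1617 = 6.4760735 × 10^6.
Sum = 2.1945861 × 10^8.

2.1946 × 10^8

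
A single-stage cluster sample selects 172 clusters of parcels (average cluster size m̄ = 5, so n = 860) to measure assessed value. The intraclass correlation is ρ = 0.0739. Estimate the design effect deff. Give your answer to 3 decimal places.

deff = 1 + (5 − 1)·0.0739 = 1 + 0.2956 = 1.2956.

1.296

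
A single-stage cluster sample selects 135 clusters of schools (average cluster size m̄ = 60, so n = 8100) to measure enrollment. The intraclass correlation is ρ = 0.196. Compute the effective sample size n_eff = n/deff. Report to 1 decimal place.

deff = 1 + (60 − 1)·0.196 = 1 + 11.564 = 12.564.
n_eff = 8100 / 12.564 = 644.7.

644.7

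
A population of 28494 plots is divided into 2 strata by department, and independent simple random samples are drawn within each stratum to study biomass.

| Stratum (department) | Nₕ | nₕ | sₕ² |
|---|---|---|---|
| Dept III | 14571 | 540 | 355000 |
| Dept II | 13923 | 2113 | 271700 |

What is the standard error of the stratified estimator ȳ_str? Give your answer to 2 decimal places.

13.84

Var(ȳ_str) = Σₕ Wₕ²(1 − fₕ)sₕ²/nₕ with Wₕ = Nₕ/N, N = 28494.
Dept III: Wₕ = 0.51137081; term = 0.51137081²·(1 − 0.03705991)·355000/540 = 165.54106.
Dept II: Wₕ = 0.48862919; term = 0.48862919²·(1 − 0.15176327)·271700/2113 = 26.041502.
Sum = 191.58256.
SE = √(191.58256) = 13.84.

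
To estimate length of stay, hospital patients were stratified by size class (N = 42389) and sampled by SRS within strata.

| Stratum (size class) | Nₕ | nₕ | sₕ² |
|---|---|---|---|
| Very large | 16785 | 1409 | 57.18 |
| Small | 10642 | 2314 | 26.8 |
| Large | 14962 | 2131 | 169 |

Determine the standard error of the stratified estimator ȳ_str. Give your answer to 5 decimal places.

Var(ȳ_str) = Σₕ Wₕ²(1 − fₕ)sₕ²/nₕ with Wₕ = Nₕ/N, N = 42389.
Very large: Wₕ = 0.39597537; term = 0.39597537²·(1 − 0.08394400)·57.18/1409 = 0.0058289661.
Small: Wₕ = 0.25105570; term = 0.25105570²·(1 − 0.21744033)·26.8/2314 = 5.7125376 × 10^-4.
Large: Wₕ = 0.35296893; term = 0.35296893²·(1 − 0.14242748)·169/2131 = 0.0084731924.
Sum = 0.014873412.
SE = √(0.014873412) = 0.12196.

0.12196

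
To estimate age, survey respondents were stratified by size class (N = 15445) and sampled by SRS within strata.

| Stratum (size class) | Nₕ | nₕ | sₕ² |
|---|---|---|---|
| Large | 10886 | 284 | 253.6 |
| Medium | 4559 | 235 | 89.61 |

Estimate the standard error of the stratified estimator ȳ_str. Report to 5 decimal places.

Var(ȳ_str) = Σₕ Wₕ²(1 − fₕ)sₕ²/nₕ with Wₕ = Nₕ/N, N = 15445.
Large: Wₕ = 0.70482357; term = 0.70482357²·(1 − 0.02608855)·253.6/284 = 0.43202732.
Medium: Wₕ = 0.29517643; term = 0.29517643²·(1 − 0.05154639)·89.61/235 = 0.031511427.
Sum = 0.46353875.
SE = √(0.46353875) = 0.68084.

0.68084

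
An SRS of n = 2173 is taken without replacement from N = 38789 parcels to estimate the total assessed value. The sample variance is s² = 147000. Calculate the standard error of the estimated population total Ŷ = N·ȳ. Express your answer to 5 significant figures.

309970

Var(Ŷ) = N²·Var(ȳ) = N²·(1 − n/N)·s²/n.
f = 2173/38789 = 0.05602104; Var(ȳ) = 0.94397896·147000/2173 = 63.858678.
Var(Ŷ) = 38789² · 63.858678 = 9.6080906 × 10^10.
SE(Ŷ) = √(9.6080906 × 10^10) = 309970.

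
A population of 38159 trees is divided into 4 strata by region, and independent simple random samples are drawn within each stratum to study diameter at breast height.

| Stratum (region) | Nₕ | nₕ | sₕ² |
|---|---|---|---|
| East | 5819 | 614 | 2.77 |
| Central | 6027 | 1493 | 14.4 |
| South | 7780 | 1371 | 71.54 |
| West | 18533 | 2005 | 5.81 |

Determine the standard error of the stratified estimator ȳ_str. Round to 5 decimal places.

0.05168

Var(ȳ_str) = Σₕ Wₕ²(1 − fₕ)sₕ²/nₕ with Wₕ = Nₕ/N, N = 38159.
East: Wₕ = 0.15249351; term = 0.15249351²·(1 − 0.10551641)·2.77/614 = 9.383968 × 10^-5.
Central: Wₕ = 0.15794439; term = 0.15794439²·(1 − 0.24771860)·14.4/1493 = 1.8100535 × 10^-4.
South: Wₕ = 0.20388375; term = 0.20388375²·(1 − 0.17622108)·71.54/1371 = 0.0017868471.
West: Wₕ = 0.48567835; term = 0.48567835²·(1 − 0.10818540)·5.81/2005 = 6.0958436 × 10^-4.
Sum = 0.0026712765.
SE = √(0.0026712765) = 0.05168.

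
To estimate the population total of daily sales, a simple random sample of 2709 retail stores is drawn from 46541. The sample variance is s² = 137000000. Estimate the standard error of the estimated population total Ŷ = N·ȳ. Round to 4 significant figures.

1.016 × 10^7

Var(Ŷ) = N²·Var(ȳ) = N²·(1 − n/N)·s²/n.
f = 2709/46541 = 0.05820674; Var(ȳ) = 0.94179326·137000000/2709 = 47628.526.
Var(Ŷ) = 46541² · 47628.526 = 1.0316647 × 10^14.
SE(Ŷ) = √(1.0316647 × 10^14) = 1.016 × 10^7.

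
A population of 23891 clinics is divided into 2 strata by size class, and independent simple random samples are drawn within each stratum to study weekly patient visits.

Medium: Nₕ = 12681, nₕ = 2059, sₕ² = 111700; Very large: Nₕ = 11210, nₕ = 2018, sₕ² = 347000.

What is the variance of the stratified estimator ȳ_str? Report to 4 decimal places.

43.8447

Var(ȳ_str) = Σₕ Wₕ²(1 − fₕ)sₕ²/nₕ with Wₕ = Nₕ/N, N = 23891.
Medium: Wₕ = 0.53078565; term = 0.53078565²·(1 − 0.16236890)·111700/2059 = 12.802299.
Very large: Wₕ = 0.46921435; term = 0.46921435²·(1 − 0.18001784)·347000/2018 = 31.0424.
Sum = 43.844699.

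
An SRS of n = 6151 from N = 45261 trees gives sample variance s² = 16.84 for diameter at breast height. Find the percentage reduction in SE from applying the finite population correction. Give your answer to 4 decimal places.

7.0431

f = n/N = 6151/45261 = 0.13590067.
SE_no-fpc = √(s²/n) = 0.052323668; SE_fpc = √((1−f)s²/n) = 0.048638482.
Ratio = √(1−f) = 0.92956944. Reduction = 100·(1 − 0.92956944) = 7.0431%.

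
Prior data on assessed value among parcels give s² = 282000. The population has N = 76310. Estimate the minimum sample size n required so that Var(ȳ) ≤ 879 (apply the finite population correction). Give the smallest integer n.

320

Without fpc, n₀ = s²/D = 282000/879 = 320.8191.
With fpc, (1 − n/N)·s²/n ≤ D requires n ≥ n₀/(1 + n₀/N) = 320.8191/(1 + 320.8191/76310) = 319.4760.
Rounding up, n = 320.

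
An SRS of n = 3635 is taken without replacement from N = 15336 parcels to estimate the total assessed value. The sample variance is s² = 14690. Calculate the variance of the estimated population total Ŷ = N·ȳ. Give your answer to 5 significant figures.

Var(Ŷ) = N²·Var(ȳ) = N²·(1 − n/N)·s²/n.
f = 3635/15336 = 0.23702400; Var(ȳ) = 0.76297600·14690/3635 = 3.0833886.
Var(Ŷ) = 15336² · 3.0833886 = 7.2519109 × 10^8.

7.2519 × 10^8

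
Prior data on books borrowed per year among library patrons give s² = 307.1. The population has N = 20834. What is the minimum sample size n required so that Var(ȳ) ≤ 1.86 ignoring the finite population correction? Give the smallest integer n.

Without fpc, n₀ = s²/D = 307.1/1.86 = 165.1075.
Rounding up, n = 166.

166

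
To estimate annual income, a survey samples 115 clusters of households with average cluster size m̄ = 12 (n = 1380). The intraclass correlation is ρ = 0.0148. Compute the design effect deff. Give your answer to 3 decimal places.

1.163

deff = 1 + (12 − 1)·0.0148 = 1 + 0.1628 = 1.1628.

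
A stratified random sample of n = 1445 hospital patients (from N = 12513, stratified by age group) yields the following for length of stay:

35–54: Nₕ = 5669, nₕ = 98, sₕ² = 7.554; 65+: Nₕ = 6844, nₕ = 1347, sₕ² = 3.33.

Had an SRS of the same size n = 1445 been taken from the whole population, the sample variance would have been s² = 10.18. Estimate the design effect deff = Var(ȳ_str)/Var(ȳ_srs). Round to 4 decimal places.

2.5904

Var(ȳ_str) = Σ Wₕ²(1−fₕ)sₕ²/nₕ with Wₕ = Nₕ/12513:
  35–54: (5669/12513)²·(1−98/5669)·7.554/98 = 0.015547753
  65+: (6844/12513)²·(1−1347/6844)·3.33/1347 = 5.9400416 × 10^-4
  → Var(ȳ_str) = 0.016141757.
Var(ȳ_srs) = (1 − 1445/12513)·10.18/1445 = 0.0062314288.
deff = 0.016141757 / 0.0062314288 = 2.5904.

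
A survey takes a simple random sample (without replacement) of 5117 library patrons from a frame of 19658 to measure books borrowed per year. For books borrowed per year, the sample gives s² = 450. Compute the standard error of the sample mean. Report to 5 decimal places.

Under SRS without replacement, Var(ȳ) = (1 − f)·s²/n with f = n/N = 5117/19658 = 0.26030115.
Var(ȳ) = (1 − 0.26030115)·450/5117 = 0.73969885·0.087942154 = 0.06505071.
SE(ȳ) = √(0.06505071) = 0.25505.

0.25505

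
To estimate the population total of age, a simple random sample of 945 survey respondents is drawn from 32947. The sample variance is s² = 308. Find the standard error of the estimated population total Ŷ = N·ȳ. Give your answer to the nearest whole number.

Var(Ŷ) = N²·Var(ȳ) = N²·(1 − n/N)·s²/n.
f = 945/32947 = 0.02868243; Var(ȳ) = 0.97131757·308/945 = 0.31657758.
Var(Ŷ) = 32947² · 0.31657758 = 3.4364649 × 10^8.
SE(Ŷ) = √(3.4364649 × 10^8) = 18538.

18538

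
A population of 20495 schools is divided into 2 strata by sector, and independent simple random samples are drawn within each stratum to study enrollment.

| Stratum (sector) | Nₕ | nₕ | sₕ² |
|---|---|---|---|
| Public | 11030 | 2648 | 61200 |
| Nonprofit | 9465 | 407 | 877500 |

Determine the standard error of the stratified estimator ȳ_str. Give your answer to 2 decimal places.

Var(ȳ_str) = Σₕ Wₕ²(1 − fₕ)sₕ²/nₕ with Wₕ = Nₕ/N, N = 20495.
Public: Wₕ = 0.53818004; term = 0.53818004²·(1 − 0.24007253)·61200/2648 = 5.0869886.
Nonprofit: Wₕ = 0.46181996; term = 0.46181996²·(1 − 0.04300053)·877500/407 = 440.05788.
Sum = 445.14487.
SE = √(445.14487) = 21.10.

21.10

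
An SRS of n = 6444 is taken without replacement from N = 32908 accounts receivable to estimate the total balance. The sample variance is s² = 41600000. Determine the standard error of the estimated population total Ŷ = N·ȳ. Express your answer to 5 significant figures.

2.3711 × 10^6

Var(Ŷ) = N²·Var(ȳ) = N²·(1 − n/N)·s²/n.
f = 6444/32908 = 0.19581865; Var(ȳ) = 0.80418135·41600000/6444 = 5191.4873.
Var(Ŷ) = 32908² · 5191.4873 = 5.6220509 × 10^12.
SE(Ŷ) = √(5.6220509 × 10^12) = 2.3711 × 10^6.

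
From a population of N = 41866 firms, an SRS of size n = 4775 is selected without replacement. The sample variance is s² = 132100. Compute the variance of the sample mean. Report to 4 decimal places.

24.5096

Under SRS without replacement, Var(ȳ) = (1 − f)·s²/n with f = n/N = 4775/41866 = 0.11405436.
Var(ȳ) = (1 − 0.11405436)·132100/4775 = 0.88594564·27.664921 = 24.509616.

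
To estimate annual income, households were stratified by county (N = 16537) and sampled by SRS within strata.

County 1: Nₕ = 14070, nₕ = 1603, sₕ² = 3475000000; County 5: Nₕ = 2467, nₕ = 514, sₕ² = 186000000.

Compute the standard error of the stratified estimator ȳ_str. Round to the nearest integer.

Var(ȳ_str) = Σₕ Wₕ²(1 − fₕ)sₕ²/nₕ with Wₕ = Nₕ/N, N = 16537.
County 1: Wₕ = 0.85081937; term = 0.85081937²·(1 − 0.11393035)·3475000000/1603 = 1.3904773 × 10^6.
County 5: Wₕ = 0.14918063; term = 0.14918063²·(1 − 0.20835022)·186000000/514 = 6375.4048.
Sum = 1.3968527 × 10^6.
SE = √(1.3968527 × 10^6) = 1182.

1182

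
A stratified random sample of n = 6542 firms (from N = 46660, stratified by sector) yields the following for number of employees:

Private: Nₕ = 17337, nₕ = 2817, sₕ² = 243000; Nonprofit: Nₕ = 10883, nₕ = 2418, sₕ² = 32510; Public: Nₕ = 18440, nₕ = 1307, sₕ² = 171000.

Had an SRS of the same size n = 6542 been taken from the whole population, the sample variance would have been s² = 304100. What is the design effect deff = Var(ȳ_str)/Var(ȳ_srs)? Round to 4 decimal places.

Var(ȳ_str) = Σ Wₕ²(1−fₕ)sₕ²/nₕ with Wₕ = Nₕ/46660:
  Private: (17337/46660)²·(1−2817/17337)·243000/2817 = 9.9740266
  Nonprofit: (10883/46660)²·(1−2418/10883)·32510/2418 = 0.56891423
  Public: (18440/46660)²·(1−1307/18440)·171000/1307 = 18.985646
  → Var(ȳ_str) = 29.528587.
Var(ȳ_srs) = (1 − 6542/46660)·304100/6542 = 39.966896.
deff = 29.528587 / 39.966896 = 0.7388.

0.7388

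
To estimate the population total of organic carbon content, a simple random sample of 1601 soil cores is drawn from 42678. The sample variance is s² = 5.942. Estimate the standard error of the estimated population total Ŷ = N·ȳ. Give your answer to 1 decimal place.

Var(Ŷ) = N²·Var(ȳ) = N²·(1 − n/N)·s²/n.
f = 1601/42678 = 0.03751347; Var(ȳ) = 0.96248653·5.942/1601 = 0.0035722017.
Var(Ŷ) = 42678² · 0.0035722017 = 6.5064499 × 10^6.
SE(Ŷ) = √(6.5064499 × 10^6) = 2550.8.

2550.8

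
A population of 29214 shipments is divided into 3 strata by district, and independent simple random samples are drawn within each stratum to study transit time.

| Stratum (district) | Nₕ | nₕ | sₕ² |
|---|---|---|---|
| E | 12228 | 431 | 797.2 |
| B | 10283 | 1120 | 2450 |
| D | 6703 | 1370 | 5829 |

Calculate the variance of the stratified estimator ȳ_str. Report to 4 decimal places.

Var(ȳ_str) = Σₕ Wₕ²(1 − fₕ)sₕ²/nₕ with Wₕ = Nₕ/N, N = 29214.
E: Wₕ = 0.41856644; term = 0.41856644²·(1 − 0.03524697)·797.2/431 = 0.31263312.
B: Wₕ = 0.35198877; term = 0.35198877²·(1 − 0.10891763)·2450/1120 = 0.24150356.
D: Wₕ = 0.22944479; term = 0.22944479²·(1 − 0.20438610)·5829/1370 = 0.17821007.
Sum = 0.73234675.

0.7323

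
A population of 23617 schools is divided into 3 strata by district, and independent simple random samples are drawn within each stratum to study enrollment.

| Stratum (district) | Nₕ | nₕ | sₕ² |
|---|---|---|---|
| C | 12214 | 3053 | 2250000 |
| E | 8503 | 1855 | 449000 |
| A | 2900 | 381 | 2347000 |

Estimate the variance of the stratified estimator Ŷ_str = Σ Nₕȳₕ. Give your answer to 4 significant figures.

Var(Ŷ_str) = Σₕ Nₕ²(1 − fₕ)sₕ²/nₕ.
C: 12214²·(1 − 3053/12214)·2250000/3053 = 8.2462503 × 10^10.
E: 8503²·(1 − 1855/8503)·449000/1855 = 1.3682505 × 10^10.
A: 2900²·(1 − 381/2900)·2347000/381 = 4.5000183 × 10^10.
Sum = 1.4114519 × 10^11.

1.411 × 10^11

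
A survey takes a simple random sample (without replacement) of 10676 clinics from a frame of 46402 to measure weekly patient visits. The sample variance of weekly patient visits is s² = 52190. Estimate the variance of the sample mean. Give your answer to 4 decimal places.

Under SRS without replacement, Var(ȳ) = (1 − f)·s²/n with f = n/N = 10676/46402 = 0.23007629.
Var(ȳ) = (1 − 0.23007629)·52190/10676 = 0.76992371·4.888535 = 3.763799.

3.7638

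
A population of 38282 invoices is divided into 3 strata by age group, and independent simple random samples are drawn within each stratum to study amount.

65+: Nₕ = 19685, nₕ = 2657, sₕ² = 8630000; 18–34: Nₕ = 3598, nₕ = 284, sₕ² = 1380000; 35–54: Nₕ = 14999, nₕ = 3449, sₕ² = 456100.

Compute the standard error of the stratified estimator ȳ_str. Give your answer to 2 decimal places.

Var(ȳ_str) = Σₕ Wₕ²(1 − fₕ)sₕ²/nₕ with Wₕ = Nₕ/N, N = 38282.
65+: Wₕ = 0.51421033; term = 0.51421033²·(1 − 0.13497587)·8630000/2657 = 742.89779.
18–34: Wₕ = 0.09398673; term = 0.09398673²·(1 − 0.07893274)·1380000/284 = 39.535312.
35–54: Wₕ = 0.39180294; term = 0.39180294²·(1 − 0.22994866)·456100/3449 = 15.632266.
Sum = 798.06537.
SE = √(798.06537) = 28.25.

28.25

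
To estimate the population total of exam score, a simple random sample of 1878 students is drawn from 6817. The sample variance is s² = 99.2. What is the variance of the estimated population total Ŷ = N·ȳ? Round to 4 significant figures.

1.778 × 10^6

Var(Ŷ) = N²·Var(ȳ) = N²·(1 − n/N)·s²/n.
f = 1878/6817 = 0.27548775; Var(ȳ) = 0.72451225·99.2/1878 = 0.038270296.
Var(Ŷ) = 6817² · 0.038270296 = 1.7784776 × 10^6.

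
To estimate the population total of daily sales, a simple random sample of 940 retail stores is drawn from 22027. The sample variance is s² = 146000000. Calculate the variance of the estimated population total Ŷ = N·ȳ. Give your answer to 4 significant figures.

7.214 × 10^13

Var(Ŷ) = N²·Var(ȳ) = N²·(1 − n/N)·s²/n.
f = 940/22027 = 0.04267490; Var(ȳ) = 0.95732510·146000000/940 = 148690.92.
Var(Ŷ) = 22027² · 148690.92 = 7.2143158 × 10^13.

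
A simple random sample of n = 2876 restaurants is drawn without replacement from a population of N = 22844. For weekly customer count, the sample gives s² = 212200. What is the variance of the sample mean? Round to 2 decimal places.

64.49

Under SRS without replacement, Var(ȳ) = (1 − f)·s²/n with f = n/N = 2876/22844 = 0.12589739.
Var(ȳ) = (1 − 0.12589739)·212200/2876 = 0.87410261·73.783032 = 64.493941.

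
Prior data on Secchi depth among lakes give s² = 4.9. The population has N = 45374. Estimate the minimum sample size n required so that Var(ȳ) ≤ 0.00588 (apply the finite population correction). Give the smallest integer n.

819

Without fpc, n₀ = s²/D = 4.9/0.00588 = 833.3333.
With fpc, (1 − n/N)·s²/n ≤ D requires n ≥ n₀/(1 + n₀/N) = 833.3333/(1 + 833.3333/45374) = 818.3044.
Rounding up, n = 819.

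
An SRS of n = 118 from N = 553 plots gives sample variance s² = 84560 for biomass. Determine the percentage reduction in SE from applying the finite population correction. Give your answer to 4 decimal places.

11.3085

f = n/N = 118/553 = 0.21338156.
SE_no-fpc = √(s²/n) = 26.769575; SE_fpc = √((1−f)s²/n) = 23.742341.
Ratio = √(1−f) = 0.88691513. Reduction = 100·(1 − 0.88691513) = 11.3085%.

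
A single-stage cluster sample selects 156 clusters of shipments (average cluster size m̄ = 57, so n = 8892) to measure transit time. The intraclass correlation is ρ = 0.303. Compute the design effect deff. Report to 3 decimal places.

17.968

deff = 1 + (57 − 1)·0.303 = 1 + 16.968 = 17.968.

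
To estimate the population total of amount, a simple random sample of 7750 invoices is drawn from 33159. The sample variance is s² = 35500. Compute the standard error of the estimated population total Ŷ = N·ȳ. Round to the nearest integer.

62124

Var(Ŷ) = N²·Var(ȳ) = N²·(1 − n/N)·s²/n.
f = 7750/33159 = 0.23372237; Var(ȳ) = 0.76627763·35500/7750 = 3.5100459.
Var(Ŷ) = 33159² · 3.5100459 = 3.8593631 × 10^9.
SE(Ŷ) = √(3.8593631 × 10^9) = 62124.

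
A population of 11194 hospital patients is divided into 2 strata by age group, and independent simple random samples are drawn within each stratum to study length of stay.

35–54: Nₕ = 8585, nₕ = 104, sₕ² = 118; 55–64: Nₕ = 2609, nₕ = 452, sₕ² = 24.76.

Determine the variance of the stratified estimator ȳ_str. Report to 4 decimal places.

0.6617

Var(ȳ_str) = Σₕ Wₕ²(1 − fₕ)sₕ²/nₕ with Wₕ = Nₕ/N, N = 11194.
35–54: Wₕ = 0.76692871; term = 0.76692871²·(1 − 0.01211415)·118/104 = 0.65927321.
55–64: Wₕ = 0.23307129; term = 0.23307129²·(1 − 0.17324645)·24.76/452 = 0.002460174.
Sum = 0.66173338.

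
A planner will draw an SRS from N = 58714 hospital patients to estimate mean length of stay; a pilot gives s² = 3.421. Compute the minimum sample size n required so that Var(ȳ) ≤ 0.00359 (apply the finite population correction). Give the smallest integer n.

938

Without fpc, n₀ = s²/D = 3.421/0.00359 = 952.9248.
With fpc, (1 − n/N)·s²/n ≤ D requires n ≥ n₀/(1 + n₀/N) = 952.9248/(1 + 952.9248/58714) = 937.7059.
Rounding up, n = 938.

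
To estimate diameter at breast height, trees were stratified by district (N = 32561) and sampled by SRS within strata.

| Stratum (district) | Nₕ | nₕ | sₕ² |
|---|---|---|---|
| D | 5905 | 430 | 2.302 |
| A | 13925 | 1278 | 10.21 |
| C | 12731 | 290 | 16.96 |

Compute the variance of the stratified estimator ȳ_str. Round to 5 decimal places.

Var(ȳ_str) = Σₕ Wₕ²(1 − fₕ)sₕ²/nₕ with Wₕ = Nₕ/N, N = 32561.
D: Wₕ = 0.18135192; term = 0.18135192²·(1 − 0.07281964)·2.302/430 = 1.6324708 × 10^-4.
A: Wₕ = 0.42765886; term = 0.42765886²·(1 − 0.09177738)·10.21/1278 = 0.0013270343.
C: Wₕ = 0.39098922; term = 0.39098922²·(1 − 0.02277904)·16.96/290 = 0.0087367557.
Sum = 0.010227037.

0.01023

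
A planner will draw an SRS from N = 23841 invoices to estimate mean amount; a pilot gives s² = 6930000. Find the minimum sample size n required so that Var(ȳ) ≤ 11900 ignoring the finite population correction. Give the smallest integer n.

Without fpc, n₀ = s²/D = 6930000/11900 = 582.3529.
Rounding up, n = 583.

583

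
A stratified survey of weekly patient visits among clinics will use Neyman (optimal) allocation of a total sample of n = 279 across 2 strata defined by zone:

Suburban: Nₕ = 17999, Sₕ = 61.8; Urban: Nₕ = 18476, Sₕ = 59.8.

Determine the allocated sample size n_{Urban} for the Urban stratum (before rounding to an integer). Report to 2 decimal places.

Neyman allocation: nₕ = n·NₕSₕ / Σⱼ NⱼSⱼ.
Σ NⱼSⱼ = 17999·61.8 + 18476·59.8 = 2.217203 × 10^6.
n_{Urban} = 279·18476·59.8 / (2.217203 × 10^6) = 139.03.

139.03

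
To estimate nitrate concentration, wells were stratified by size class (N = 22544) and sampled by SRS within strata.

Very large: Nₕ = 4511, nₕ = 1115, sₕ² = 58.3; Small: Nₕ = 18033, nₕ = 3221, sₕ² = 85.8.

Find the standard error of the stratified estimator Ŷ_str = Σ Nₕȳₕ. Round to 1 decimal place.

2813.5

Var(Ŷ_str) = Σₕ Nₕ²(1 − fₕ)sₕ²/nₕ.
Very large: 4511²·(1 − 1115/4511)·58.3/1115 = 801003.1.
Small: 18033²·(1 − 3221/18033)·85.8/3221 = 7.1150548 × 10^6.
Sum = 7.9160579 × 10^6.
SE = √(7.9160579 × 10^6) = 2813.5.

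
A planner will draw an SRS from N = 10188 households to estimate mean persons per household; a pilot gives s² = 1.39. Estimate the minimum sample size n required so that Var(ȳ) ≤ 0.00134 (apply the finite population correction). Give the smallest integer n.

Without fpc, n₀ = s²/D = 1.39/0.00134 = 1037.3134.
With fpc, (1 − n/N)·s²/n ≤ D requires n ≥ n₀/(1 + n₀/N) = 1037.3134/(1 + 1037.3134/10188) = 941.4569.
Rounding up, n = 942.

942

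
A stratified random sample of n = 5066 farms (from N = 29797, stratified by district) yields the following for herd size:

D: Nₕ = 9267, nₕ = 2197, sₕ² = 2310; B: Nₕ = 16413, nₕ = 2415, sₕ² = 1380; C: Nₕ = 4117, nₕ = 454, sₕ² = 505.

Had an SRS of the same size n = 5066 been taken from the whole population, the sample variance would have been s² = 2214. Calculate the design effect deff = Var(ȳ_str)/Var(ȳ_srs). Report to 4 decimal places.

0.6736

Var(ȳ_str) = Σ Wₕ²(1−fₕ)sₕ²/nₕ with Wₕ = Nₕ/29797:
  D: (9267/29797)²·(1−2197/9267)·2310/2197 = 0.077588154
  B: (16413/29797)²·(1−2415/16413)·1380/2415 = 0.14786685
  C: (4117/29797)²·(1−454/4117)·505/454 = 0.018893318
  → Var(ȳ_str) = 0.24434832.
Var(ȳ_srs) = (1 − 5066/29797)·2214/5066 = 0.36272841.
deff = 0.24434832 / 0.36272841 = 0.6736.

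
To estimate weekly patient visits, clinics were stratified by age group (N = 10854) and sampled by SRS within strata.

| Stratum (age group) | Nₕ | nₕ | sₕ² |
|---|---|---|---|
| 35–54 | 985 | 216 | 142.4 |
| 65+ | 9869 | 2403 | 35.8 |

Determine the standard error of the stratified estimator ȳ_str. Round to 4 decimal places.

0.1164

Var(ȳ_str) = Σₕ Wₕ²(1 − fₕ)sₕ²/nₕ with Wₕ = Nₕ/N, N = 10854.
35–54: Wₕ = 0.09074995; term = 0.09074995²·(1 − 0.21928934)·142.4/216 = 0.0042387634.
65+: Wₕ = 0.90925005; term = 0.90925005²·(1 − 0.24348972)·35.8/2403 = 0.0093177436.
Sum = 0.013556507.
SE = √(0.013556507) = 0.1164.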